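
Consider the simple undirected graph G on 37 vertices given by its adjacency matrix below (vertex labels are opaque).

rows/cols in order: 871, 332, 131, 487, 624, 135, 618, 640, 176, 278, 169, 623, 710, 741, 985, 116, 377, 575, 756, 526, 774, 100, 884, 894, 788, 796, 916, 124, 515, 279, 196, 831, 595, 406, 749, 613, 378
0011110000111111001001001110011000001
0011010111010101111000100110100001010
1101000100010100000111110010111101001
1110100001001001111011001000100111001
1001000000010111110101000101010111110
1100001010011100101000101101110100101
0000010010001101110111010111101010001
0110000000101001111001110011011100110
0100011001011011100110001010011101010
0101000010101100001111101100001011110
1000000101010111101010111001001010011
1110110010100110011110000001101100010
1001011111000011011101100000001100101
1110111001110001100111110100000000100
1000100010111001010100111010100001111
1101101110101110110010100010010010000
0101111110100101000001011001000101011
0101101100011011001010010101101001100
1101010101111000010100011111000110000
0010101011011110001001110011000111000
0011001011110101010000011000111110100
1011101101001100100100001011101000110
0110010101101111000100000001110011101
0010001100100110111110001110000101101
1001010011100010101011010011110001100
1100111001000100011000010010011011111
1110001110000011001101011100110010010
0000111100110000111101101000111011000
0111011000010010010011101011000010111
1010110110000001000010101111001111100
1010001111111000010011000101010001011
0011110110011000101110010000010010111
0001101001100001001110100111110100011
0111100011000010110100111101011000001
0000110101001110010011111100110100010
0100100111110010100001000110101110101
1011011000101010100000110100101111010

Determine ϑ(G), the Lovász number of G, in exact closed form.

sqrt(37)

deg(378) = 18; N(378) = {871, 131, 487, 135, 618, 169, 710, 985, 377, 884, 894, 796, 515, 196, 831, 595, 406, 613}.
Vertex 575 has 18 neighbors: 332, 487, 624, 618, 640, 623, 710, 985, 116, 756, 774, 894, 796, 124, 515, 196, 406, 749.
Vertex 613 has 18 neighbors: 332, 624, 640, 176, 278, 169, 623, 985, 377, 100, 796, 916, 515, 196, 831, 595, 749, 378.
deg(774) = 18; N(774) = {131, 487, 618, 176, 278, 169, 623, 741, 116, 575, 894, 788, 515, 279, 196, 831, 595, 749}.
18-regular, N=37; strongly regular (37,18,8,9).
Distinct eigenvalues (to 4 d.p.): [18.0, 2.5414, -3.5414].
Lovász (edge-transitive): ϑ = −37·(-sqrt(37)/2 - 1/2)/((18)−(-sqrt(37)/2 - 1/2)) = sqrt(37).
= 6.082762530… (decimal).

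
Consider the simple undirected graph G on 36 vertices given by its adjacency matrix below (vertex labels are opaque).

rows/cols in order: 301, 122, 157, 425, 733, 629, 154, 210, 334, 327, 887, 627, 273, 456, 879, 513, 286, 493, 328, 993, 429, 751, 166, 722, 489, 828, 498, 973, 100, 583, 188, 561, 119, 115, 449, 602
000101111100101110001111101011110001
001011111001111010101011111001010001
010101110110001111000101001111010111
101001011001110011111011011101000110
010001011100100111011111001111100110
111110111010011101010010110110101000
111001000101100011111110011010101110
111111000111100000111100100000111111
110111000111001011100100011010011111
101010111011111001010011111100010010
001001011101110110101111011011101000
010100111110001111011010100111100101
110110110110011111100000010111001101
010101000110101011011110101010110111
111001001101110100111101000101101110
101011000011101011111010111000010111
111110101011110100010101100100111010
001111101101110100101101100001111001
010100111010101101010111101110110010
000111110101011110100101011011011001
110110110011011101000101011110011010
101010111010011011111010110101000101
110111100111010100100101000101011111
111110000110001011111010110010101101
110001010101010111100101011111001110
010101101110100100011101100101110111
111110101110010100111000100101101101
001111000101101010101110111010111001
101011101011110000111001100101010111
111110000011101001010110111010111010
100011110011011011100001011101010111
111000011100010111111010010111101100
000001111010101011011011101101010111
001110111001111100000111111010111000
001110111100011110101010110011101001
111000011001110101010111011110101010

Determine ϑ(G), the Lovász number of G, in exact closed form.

8

deg(513) = 21; N(513) = {301, 157, 733, 629, 887, 627, 273, 879, 286, 493, 328, 993, 429, 166, 489, 828, 498, 561, 115, 449, 602}.
deg(115) = 21; N(115) = {157, 425, 733, 154, 210, 334, 627, 273, 456, 879, 513, 751, 166, 722, 489, 828, 498, 100, 188, 561, 119}.
Vertex 449 has 21 neighbors: 157, 425, 733, 154, 210, 334, 327, 456, 879, 513, 286, 328, 429, 166, 489, 828, 100, 583, 188, 119, 602.
deg(627) = 21; N(627) = {122, 425, 154, 210, 334, 327, 887, 879, 513, 286, 493, 993, 429, 166, 489, 973, 100, 583, 188, 115, 602}.
Regular of degree 21 on 36 vertices: Kneser K(9,2) on C(9,2)=36 vertices.
Distinct eigenvalues (to 5 d.p.): [21.0, 1.0, -6.0].
With N=36: ϑ(G) = 36·(-1*(-6))/(21−(-6)) = 8.
≈ 8.000000000 (to 9 d.p.).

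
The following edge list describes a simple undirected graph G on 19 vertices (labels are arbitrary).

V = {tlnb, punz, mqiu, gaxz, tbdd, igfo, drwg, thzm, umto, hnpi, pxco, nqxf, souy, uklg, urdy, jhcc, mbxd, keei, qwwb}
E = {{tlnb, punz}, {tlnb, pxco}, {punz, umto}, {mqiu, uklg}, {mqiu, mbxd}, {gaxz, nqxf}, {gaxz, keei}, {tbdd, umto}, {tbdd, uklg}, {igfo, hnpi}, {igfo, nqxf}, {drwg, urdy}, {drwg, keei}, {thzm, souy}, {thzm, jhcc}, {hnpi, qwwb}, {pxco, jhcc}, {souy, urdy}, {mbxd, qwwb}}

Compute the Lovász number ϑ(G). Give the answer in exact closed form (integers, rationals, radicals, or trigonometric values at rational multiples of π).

deg(drwg) = 2; N(drwg) = {urdy, keei}.
N(uklg) = {mqiu, tbdd}, |N(uklg)| = 2.
N(punz) = {tlnb, umto}, |N(punz)| = 2.
N(thzm) = {souy, jhcc}, |N(thzm)| = 2.
2-regular, N=19; this is C_{19}, the 19-cycle.
spec(A) ≈ [2.0, 1.89163, 1.57828, 1.0939, 0.49097, -0.16516, -0.80339, -1.35456, -1.75895, -1.97272] (distinct, 5 d.p.).
With N=19: ϑ(G) = 19·(-(-1)*2*cos(pi/19))/(2−(-2*cos(pi/19))) = 19*cos(pi/19)/(cos(pi/19) + 1).
≈ 9.4347714 (to 7 d.p.).
9 ≤ 19*cos(pi/19)/(cos(pi/19) + 1) ≤ 10: both strict.

19*cos(pi/19)/(cos(pi/19) + 1)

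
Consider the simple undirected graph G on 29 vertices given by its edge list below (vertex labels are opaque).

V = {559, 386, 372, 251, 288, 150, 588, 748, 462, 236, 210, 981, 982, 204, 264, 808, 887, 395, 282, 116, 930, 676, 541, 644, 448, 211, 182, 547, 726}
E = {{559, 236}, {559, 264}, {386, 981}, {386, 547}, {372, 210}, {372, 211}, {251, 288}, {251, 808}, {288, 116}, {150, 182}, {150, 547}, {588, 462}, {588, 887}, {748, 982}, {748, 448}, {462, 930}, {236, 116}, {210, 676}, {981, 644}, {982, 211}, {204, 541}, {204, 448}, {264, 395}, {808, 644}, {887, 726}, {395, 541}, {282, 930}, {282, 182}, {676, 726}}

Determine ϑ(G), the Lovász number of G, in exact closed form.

deg(210) = 2; N(210) = {372, 676}.
deg(395) = 2; N(395) = {264, 541}.
Vertex 372 has 2 neighbors: 210, 211.
N(644) = {981, 808}, |N(644)| = 2.
Regular of degree 2 on 29 vertices: the odd cycle C_{29}.
Distinct eigenvalues (to 3 d.p.): [2.0, 1.953, 1.815, 1.592, 1.295, 0.937, 0.535, 0.108, -0.324, -0.74, -1.122, -1.452, -1.714, -1.895, -1.988].
λ_max=2, λ_min=-2*cos(pi/29); ϑ = −29·λ_min/(λ_max−λ_min) = 29*cos(pi/29)/(cos(pi/29) + 1).
ϑ(G) ≈ 14.4573753.
Check 14 ≤ 29*cos(pi/29)/(cos(pi/29) + 1) ≤ 15: both strict.

29*cos(pi/29)/(cos(pi/29) + 1)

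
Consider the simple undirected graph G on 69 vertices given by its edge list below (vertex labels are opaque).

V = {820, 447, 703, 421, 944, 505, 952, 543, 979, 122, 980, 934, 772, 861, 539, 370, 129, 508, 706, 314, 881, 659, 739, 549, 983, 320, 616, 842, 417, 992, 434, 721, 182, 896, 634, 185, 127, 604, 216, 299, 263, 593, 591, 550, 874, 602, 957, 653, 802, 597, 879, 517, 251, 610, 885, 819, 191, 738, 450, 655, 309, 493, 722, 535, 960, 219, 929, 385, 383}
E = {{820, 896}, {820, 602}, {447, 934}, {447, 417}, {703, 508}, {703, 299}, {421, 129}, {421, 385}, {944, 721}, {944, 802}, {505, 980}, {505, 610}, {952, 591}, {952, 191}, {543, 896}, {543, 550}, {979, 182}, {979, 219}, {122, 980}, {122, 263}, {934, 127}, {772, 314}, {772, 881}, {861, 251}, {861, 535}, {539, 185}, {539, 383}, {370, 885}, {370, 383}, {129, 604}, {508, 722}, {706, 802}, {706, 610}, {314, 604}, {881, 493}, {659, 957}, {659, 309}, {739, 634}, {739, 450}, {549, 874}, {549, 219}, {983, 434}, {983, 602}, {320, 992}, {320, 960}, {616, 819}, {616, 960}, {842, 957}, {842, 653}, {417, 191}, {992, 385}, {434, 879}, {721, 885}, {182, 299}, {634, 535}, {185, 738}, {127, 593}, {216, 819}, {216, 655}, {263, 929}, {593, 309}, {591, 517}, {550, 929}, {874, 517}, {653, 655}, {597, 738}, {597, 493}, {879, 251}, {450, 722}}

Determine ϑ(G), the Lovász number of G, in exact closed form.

69*cos(pi/69)/(cos(pi/69) + 1)

Vertex 216 has 2 neighbors: 819, 655.
deg(960) = 2; N(960) = {320, 616}.
deg(263) = 2; N(263) = {122, 929}.
N(309) = {659, 593}, |N(309)| = 2.
69-vertex 2-regular graph: a single 69-cycle (edge-transitive).
spec(A) ≈ [2.0, 1.992, 1.967, 1.926, 1.869, 1.796, 1.709, 1.607, 1.492, 1.365, 1.227, 1.078, 0.92, 0.755, 0.583, 0.407, 0.227, 0.046, -0.136, -0.317, -0.496, -0.67, -0.838, -1.0, -1.153, -1.297, -1.43, -1.551, -1.66, -1.754, -1.834, -1.899, -1.948, -1.981, -1.998] (distinct, 3 d.p.).
With N=69: ϑ(G) = 69·(-(-1)*2*cos(pi/69))/(2−(-2*cos(pi/69))) = 69*cos(pi/69)/(cos(pi/69) + 1).
≈ 34.482114 (to 6 d.p.).
Lovász sandwich 34 ≤ 69*cos(pi/69)/(cos(pi/69) + 1) ≤ 35: both strict.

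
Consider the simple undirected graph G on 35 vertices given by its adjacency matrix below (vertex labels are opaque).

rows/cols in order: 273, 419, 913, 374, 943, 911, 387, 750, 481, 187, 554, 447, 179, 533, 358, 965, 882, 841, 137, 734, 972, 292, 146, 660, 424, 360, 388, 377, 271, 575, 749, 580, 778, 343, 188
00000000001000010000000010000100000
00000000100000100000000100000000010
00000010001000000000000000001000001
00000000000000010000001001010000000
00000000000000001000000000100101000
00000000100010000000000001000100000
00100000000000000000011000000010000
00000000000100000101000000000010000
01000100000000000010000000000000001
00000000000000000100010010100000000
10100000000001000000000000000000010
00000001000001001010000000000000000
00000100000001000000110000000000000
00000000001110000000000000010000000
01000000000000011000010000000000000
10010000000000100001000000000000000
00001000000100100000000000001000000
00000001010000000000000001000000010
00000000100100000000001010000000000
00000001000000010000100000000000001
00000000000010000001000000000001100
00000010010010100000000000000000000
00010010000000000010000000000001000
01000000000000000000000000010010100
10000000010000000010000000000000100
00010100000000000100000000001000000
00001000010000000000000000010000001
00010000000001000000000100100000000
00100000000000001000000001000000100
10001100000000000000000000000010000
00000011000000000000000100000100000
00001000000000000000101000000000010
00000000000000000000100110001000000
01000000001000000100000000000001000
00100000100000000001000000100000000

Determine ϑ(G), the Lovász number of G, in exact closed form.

deg(481) = 4; N(481) = {419, 911, 137, 188}.
Vertex 554 has 4 neighbors: 273, 913, 533, 343.
N(882) = {943, 447, 358, 271}, |N(882)| = 4.
Vertex 580 has 4 neighbors: 943, 972, 146, 343.
35-vertex 4-regular graph: this is K(7,3), the Kneser graph.
spec(A) ≈ [4.0, 2.0, -1.0, -3.0] (distinct, 5 d.p.).
With N=35: ϑ(G) = 35·(-1*(-3))/(4−(-3)) = 15.
= 15.0000… (decimal).

15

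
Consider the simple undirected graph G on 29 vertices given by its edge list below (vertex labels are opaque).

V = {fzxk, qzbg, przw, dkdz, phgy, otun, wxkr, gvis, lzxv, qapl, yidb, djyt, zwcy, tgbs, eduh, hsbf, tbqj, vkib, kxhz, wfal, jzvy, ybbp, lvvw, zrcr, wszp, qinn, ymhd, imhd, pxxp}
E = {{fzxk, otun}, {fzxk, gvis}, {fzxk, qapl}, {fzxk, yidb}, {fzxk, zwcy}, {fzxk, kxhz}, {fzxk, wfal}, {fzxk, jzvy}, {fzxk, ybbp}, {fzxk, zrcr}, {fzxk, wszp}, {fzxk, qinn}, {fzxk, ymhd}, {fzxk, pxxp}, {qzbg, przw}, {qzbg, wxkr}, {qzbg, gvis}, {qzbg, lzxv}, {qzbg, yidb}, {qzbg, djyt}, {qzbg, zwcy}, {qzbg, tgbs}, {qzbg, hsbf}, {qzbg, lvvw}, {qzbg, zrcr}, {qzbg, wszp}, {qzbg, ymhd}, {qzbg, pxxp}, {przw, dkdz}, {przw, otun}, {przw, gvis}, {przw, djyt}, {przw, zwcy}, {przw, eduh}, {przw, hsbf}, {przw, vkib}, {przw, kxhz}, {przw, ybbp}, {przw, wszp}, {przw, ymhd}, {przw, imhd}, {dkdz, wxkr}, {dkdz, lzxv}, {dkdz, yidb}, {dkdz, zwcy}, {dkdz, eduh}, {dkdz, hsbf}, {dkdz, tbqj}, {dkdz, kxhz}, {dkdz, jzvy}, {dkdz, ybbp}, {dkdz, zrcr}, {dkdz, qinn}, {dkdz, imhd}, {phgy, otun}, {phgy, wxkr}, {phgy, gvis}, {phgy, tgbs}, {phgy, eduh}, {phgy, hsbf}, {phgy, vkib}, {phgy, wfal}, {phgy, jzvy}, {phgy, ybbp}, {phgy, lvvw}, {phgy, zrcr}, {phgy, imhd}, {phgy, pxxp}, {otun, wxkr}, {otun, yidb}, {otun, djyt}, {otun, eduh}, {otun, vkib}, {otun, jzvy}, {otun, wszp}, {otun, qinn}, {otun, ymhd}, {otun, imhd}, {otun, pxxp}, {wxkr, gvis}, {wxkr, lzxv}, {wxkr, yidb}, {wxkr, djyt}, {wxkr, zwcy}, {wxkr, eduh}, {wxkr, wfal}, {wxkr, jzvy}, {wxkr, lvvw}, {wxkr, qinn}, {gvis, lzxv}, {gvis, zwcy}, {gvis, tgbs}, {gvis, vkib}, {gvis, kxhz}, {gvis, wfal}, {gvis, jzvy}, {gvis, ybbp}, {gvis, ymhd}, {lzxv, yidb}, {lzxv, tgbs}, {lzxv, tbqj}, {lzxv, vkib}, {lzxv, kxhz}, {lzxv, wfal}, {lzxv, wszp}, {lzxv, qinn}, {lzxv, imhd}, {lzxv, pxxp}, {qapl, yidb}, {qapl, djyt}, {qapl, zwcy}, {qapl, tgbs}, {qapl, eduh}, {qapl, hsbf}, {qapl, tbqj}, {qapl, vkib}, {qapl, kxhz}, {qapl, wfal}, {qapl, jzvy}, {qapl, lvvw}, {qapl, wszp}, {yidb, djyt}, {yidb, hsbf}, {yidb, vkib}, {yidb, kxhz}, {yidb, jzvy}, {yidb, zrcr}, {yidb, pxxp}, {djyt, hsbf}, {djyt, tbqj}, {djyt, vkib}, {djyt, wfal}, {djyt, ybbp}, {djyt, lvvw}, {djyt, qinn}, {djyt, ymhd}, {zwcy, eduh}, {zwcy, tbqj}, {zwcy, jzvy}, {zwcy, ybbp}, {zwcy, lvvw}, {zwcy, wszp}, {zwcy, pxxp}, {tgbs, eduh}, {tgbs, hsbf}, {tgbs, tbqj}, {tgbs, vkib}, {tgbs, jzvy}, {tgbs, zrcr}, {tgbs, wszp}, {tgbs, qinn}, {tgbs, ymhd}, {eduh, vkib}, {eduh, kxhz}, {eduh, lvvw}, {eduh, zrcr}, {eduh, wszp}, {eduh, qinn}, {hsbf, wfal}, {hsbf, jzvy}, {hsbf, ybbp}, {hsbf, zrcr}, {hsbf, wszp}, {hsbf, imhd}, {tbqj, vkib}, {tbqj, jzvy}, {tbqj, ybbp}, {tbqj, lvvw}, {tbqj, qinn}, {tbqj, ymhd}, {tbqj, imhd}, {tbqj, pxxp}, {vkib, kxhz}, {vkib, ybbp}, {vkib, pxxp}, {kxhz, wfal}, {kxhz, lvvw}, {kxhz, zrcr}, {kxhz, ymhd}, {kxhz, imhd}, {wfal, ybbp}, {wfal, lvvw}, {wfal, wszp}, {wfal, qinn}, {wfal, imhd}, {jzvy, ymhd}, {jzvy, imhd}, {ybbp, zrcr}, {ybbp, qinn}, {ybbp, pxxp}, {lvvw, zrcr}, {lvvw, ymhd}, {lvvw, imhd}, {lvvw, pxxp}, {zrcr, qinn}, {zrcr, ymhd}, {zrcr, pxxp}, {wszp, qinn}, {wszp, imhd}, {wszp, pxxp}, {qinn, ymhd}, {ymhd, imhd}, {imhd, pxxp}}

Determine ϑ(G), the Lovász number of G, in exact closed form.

N(phgy) = {otun, wxkr, gvis, tgbs, eduh, hsbf, vkib, wfal, jzvy, ybbp, lvvw, zrcr, imhd, pxxp}, |N(phgy)| = 14.
deg(kxhz) = 14; N(kxhz) = {fzxk, przw, dkdz, gvis, lzxv, qapl, yidb, eduh, vkib, wfal, lvvw, zrcr, ymhd, imhd}.
Vertex qapl has 14 neighbors: fzxk, yidb, djyt, zwcy, tgbs, eduh, hsbf, tbqj, vkib, kxhz, wfal, jzvy, lvvw, wszp.
N(lzxv) = {qzbg, dkdz, wxkr, gvis, yidb, tgbs, tbqj, vkib, kxhz, wfal, wszp, qinn, imhd, pxxp}, |N(lzxv)| = 14.
Regular of degree 14 on 29 vertices: SR(29,14,6,7) — a Paley graph.
The 3 distinct eigenvalues: [14.0, 2.193, -3.193].
−29·(-sqrt(29)/2 - 1/2) / ((14)−(-sqrt(29)/2 - 1/2)) = sqrt(29) = ϑ(G).
= 5.385165… (decimal).

sqrt(29)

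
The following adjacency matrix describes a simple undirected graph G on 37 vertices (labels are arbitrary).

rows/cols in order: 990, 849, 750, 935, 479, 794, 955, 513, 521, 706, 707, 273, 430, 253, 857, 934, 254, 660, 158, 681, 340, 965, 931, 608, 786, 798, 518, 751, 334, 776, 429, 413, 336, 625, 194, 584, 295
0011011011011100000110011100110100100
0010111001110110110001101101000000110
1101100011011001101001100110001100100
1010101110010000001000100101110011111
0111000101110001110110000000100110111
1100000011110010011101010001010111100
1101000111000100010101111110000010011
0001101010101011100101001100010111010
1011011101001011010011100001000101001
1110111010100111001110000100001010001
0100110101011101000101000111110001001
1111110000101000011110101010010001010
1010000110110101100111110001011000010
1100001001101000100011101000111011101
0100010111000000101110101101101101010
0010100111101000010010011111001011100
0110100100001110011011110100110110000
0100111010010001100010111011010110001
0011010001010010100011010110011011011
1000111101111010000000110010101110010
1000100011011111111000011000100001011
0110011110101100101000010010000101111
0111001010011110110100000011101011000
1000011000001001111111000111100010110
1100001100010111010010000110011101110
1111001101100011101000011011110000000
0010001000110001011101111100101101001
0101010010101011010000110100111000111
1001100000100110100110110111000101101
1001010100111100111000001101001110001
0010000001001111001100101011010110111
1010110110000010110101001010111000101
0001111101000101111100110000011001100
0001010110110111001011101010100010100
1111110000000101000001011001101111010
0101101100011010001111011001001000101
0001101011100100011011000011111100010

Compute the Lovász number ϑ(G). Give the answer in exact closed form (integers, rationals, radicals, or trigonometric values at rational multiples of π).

sqrt(37)

deg(194) = 18; N(194) = {990, 849, 750, 935, 479, 794, 253, 934, 965, 608, 786, 751, 334, 429, 413, 336, 625, 584}.
N(707) = {849, 479, 794, 513, 706, 273, 430, 253, 934, 681, 965, 798, 518, 751, 334, 776, 625, 295}, |N(707)| = 18.
deg(849) = 18; N(849) = {750, 479, 794, 955, 706, 707, 273, 253, 857, 254, 660, 965, 931, 786, 798, 751, 194, 584}.
N(513) = {935, 479, 955, 521, 707, 430, 857, 934, 254, 681, 965, 786, 798, 776, 413, 336, 625, 584}, |N(513)| = 18.
G on 37 vertices is 18-regular; Paley(37): SR with (k,λ,μ)=(18,8,9).
spec(A) ≈ [18.0, 2.541381, -3.541381] (distinct, 6 d.p.).
λ_max=18, λ_min=-sqrt(37)/2 - 1/2; ϑ = −37·λ_min/(λ_max−λ_min) = sqrt(37).
= 6.082763… (decimal).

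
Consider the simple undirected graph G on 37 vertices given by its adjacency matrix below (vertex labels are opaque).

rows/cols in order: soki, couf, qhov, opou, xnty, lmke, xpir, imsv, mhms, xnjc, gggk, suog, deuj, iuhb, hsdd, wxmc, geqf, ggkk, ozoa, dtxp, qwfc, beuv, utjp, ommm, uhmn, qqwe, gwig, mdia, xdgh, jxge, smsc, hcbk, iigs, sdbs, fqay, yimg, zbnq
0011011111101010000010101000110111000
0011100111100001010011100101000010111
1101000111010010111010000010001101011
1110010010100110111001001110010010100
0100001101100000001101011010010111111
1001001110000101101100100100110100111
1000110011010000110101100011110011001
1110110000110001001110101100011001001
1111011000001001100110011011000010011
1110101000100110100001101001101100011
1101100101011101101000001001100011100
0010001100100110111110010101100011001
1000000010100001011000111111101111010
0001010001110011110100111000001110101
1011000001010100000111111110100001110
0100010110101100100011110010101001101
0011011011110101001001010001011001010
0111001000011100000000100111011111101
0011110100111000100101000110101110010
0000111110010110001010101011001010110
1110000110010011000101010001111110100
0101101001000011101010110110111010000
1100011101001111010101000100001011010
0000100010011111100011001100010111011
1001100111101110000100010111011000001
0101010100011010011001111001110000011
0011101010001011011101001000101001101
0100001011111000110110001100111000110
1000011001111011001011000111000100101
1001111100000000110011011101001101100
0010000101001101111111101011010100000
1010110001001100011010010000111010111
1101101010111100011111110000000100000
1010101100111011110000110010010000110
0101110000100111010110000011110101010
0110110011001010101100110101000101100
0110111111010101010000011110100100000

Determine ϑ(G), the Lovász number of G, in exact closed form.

sqrt(37)

N(mdia) = {couf, xpir, mhms, xnjc, gggk, suog, deuj, geqf, ggkk, dtxp, qwfc, uhmn, qqwe, xdgh, jxge, smsc, fqay, yimg}, |N(mdia)| = 18.
Vertex yimg has 18 neighbors: couf, qhov, xnty, lmke, mhms, xnjc, deuj, hsdd, geqf, ozoa, dtxp, utjp, ommm, qqwe, mdia, hcbk, sdbs, fqay.
Vertex suog has 18 neighbors: qhov, xpir, imsv, gggk, iuhb, hsdd, geqf, ggkk, ozoa, dtxp, qwfc, ommm, qqwe, mdia, xdgh, iigs, sdbs, zbnq.
N(couf) = {qhov, opou, xnty, imsv, mhms, xnjc, gggk, wxmc, ggkk, qwfc, beuv, utjp, qqwe, mdia, iigs, fqay, yimg, zbnq}, |N(couf)| = 18.
deg(v) = 18 for all v (|V|=37); strongly regular (37,18,8,9).
The 3 distinct eigenvalues: [18.0, 2.5414, -3.5414].
With N=37: ϑ(G) = 37·(-(-sqrt(37)/2 - 1/2))/(18−(-sqrt(37)/2 - 1/2)) = sqrt(37).
≈ 6.08276253 (to 8 d.p.).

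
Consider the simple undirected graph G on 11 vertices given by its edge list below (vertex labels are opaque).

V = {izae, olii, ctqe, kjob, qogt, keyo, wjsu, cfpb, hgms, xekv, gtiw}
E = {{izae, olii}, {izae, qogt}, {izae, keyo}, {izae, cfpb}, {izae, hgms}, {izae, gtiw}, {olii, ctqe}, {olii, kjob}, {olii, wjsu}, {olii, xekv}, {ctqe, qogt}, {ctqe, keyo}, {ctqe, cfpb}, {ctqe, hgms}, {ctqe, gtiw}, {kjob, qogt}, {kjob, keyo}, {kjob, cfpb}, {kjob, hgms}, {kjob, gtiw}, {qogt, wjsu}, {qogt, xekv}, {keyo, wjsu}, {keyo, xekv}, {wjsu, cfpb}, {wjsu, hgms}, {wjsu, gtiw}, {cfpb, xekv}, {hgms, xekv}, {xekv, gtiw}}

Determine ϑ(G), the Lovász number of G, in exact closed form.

6

deg(ctqe) = 6; N(ctqe) = {olii, qogt, keyo, cfpb, hgms, gtiw}.
deg(wjsu) = 6; N(wjsu) = {olii, qogt, keyo, cfpb, hgms, gtiw}.
Vertex cfpb has 5 neighbors: izae, ctqe, kjob, wjsu, xekv.
Vertex xekv has 6 neighbors: olii, qogt, keyo, cfpb, hgms, gtiw.
G = K_{6,5}: α = 6 = χ(Ḡ), so ϑ = 6.
ϑ(G) ≈ 6.000000000.
Check 6 ≤ 6 ≤ 6: collapsed.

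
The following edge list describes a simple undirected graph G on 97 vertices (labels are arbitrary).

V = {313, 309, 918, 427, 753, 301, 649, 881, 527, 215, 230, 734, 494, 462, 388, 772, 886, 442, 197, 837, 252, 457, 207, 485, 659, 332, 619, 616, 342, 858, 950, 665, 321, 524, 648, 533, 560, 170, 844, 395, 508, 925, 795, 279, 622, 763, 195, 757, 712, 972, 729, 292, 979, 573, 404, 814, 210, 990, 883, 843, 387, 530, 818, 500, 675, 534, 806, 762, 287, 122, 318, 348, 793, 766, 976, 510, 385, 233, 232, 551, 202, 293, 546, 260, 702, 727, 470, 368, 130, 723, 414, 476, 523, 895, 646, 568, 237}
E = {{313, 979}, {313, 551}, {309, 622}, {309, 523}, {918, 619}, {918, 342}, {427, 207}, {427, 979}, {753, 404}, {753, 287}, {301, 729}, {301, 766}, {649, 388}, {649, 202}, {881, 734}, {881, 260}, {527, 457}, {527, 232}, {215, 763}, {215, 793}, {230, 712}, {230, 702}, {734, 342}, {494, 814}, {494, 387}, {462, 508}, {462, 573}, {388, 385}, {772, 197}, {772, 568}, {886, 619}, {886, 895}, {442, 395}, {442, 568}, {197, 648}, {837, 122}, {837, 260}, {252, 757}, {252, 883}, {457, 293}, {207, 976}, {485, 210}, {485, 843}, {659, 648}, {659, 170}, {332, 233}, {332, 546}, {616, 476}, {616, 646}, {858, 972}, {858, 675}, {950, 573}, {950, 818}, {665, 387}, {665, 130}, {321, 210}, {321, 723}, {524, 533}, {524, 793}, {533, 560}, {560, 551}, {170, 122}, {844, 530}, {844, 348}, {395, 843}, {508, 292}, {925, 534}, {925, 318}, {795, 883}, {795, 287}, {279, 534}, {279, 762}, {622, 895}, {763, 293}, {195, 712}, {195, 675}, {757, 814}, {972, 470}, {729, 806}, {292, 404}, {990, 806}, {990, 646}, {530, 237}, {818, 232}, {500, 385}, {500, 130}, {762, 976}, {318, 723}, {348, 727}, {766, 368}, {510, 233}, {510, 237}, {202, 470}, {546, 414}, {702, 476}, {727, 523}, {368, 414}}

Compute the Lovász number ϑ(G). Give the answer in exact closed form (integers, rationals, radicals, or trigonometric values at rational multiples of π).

97*cos(pi/97)/(cos(pi/97) + 1)

Vertex 233 has 2 neighbors: 332, 510.
N(659) = {648, 170}, |N(659)| = 2.
deg(723) = 2; N(723) = {321, 318}.
N(510) = {233, 237}, |N(510)| = 2.
G on 97 vertices is 2-regular; this is C_{97}, the 97-cycle.
The 49 distinct eigenvalues: [2.0, 1.996, 1.983, 1.962, 1.933, 1.896, 1.851, 1.798, 1.737, 1.67, 1.595, 1.513, 1.426, 1.332, 1.232, 1.128, 1.019, 0.905, 0.788, 0.667, 0.544, 0.418, 0.29, 0.162, 0.032, -0.097, -0.226, -0.354, -0.481, -0.606, -0.728, -0.847, -0.962, -1.074, -1.181, -1.283, -1.379, -1.47, -1.555, -1.633, -1.704, -1.769, -1.825, -1.874, -1.916, -1.949, -1.974, -1.991, -1.999].
−97·(-2*cos(pi/97)) / ((2)−(-2*cos(pi/97))) = 97*cos(pi/97)/(cos(pi/97) + 1) = ϑ(G).
ϑ(G) ≈ 48.487279214.
α=48, χ(Ḡ)=49; ϑ=97*cos(pi/97)/(cos(pi/97) + 1) lies between (both strict).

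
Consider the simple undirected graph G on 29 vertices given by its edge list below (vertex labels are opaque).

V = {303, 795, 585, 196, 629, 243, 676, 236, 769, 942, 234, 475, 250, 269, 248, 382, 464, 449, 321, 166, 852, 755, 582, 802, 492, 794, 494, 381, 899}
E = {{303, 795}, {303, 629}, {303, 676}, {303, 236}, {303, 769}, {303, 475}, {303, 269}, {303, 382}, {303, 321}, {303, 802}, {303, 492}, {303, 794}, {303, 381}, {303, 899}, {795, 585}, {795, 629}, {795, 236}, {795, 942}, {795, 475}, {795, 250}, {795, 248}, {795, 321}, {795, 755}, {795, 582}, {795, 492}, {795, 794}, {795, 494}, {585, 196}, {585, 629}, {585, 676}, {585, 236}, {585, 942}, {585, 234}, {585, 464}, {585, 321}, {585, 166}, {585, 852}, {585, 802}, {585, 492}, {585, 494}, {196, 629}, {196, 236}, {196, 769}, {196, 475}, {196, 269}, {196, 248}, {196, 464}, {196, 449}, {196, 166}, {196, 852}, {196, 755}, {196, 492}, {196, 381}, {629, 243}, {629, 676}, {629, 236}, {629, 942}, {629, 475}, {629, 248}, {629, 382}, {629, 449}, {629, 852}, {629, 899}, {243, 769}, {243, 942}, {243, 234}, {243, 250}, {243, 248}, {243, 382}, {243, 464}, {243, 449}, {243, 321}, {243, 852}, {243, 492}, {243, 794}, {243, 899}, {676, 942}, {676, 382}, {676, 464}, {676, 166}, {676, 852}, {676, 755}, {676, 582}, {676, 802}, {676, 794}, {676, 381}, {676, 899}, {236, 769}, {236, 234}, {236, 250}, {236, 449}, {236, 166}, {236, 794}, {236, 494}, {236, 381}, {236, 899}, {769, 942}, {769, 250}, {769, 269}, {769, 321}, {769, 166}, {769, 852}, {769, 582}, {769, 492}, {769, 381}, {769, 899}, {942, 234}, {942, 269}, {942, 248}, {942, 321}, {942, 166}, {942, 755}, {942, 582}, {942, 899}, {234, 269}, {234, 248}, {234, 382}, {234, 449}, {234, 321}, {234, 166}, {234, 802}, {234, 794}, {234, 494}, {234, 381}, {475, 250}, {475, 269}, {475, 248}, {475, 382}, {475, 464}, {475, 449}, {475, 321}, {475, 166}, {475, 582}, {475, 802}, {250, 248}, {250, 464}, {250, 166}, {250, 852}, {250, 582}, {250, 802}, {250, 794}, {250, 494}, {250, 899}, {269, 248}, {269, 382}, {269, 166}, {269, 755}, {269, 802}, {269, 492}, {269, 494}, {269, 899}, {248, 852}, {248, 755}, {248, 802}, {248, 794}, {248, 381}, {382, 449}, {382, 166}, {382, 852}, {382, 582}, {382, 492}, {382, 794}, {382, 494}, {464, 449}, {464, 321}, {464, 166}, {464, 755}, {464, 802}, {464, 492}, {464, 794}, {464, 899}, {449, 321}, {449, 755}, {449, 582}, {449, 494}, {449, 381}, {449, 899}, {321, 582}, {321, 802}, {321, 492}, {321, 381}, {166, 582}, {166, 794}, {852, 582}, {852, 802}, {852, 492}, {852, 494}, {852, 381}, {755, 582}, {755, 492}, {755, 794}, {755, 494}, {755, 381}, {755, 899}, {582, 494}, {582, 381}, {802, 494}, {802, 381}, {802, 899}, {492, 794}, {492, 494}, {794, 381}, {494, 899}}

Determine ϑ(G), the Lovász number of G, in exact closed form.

sqrt(29)

N(585) = {795, 196, 629, 676, 236, 942, 234, 464, 321, 166, 852, 802, 492, 494}, |N(585)| = 14.
Vertex 802 has 14 neighbors: 303, 585, 676, 234, 475, 250, 269, 248, 464, 321, 852, 494, 381, 899.
Vertex 492 has 14 neighbors: 303, 795, 585, 196, 243, 769, 269, 382, 464, 321, 852, 755, 794, 494.
N(769) = {303, 196, 243, 236, 942, 250, 269, 321, 166, 852, 582, 492, 381, 899}, |N(769)| = 14.
Regular of degree 14 on 29 vertices: SR(29,14,6,7) — a Paley graph.
A has 3 distinct eigenvalues ≈ [14.0, 2.193, -3.193].
−29·(-sqrt(29)/2 - 1/2) / ((14)−(-sqrt(29)/2 - 1/2)) = sqrt(29) = ϑ(G).
ϑ(G) ≈ 5.3852.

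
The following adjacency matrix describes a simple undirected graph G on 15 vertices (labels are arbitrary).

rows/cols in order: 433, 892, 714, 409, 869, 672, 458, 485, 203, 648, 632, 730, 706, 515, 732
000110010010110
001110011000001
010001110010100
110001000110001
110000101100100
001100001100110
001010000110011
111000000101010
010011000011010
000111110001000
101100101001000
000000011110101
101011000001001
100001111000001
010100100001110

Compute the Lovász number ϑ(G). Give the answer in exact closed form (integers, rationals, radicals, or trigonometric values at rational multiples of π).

Vertex 732 has 6 neighbors: 892, 409, 458, 730, 706, 515.
N(458) = {714, 869, 648, 632, 515, 732}, |N(458)| = 6.
Vertex 409 has 6 neighbors: 433, 892, 672, 648, 632, 732.
Vertex 730 has 6 neighbors: 485, 203, 648, 632, 706, 732.
15-vertex 6-regular graph: this is K(6,2), the Kneser graph.
A has 3 distinct eigenvalues ≈ [6.0, 1.0, -3.0].
−15·(-3) / ((6)−(-3)) = 5 = ϑ(G).
= 5.000000… (decimal).

5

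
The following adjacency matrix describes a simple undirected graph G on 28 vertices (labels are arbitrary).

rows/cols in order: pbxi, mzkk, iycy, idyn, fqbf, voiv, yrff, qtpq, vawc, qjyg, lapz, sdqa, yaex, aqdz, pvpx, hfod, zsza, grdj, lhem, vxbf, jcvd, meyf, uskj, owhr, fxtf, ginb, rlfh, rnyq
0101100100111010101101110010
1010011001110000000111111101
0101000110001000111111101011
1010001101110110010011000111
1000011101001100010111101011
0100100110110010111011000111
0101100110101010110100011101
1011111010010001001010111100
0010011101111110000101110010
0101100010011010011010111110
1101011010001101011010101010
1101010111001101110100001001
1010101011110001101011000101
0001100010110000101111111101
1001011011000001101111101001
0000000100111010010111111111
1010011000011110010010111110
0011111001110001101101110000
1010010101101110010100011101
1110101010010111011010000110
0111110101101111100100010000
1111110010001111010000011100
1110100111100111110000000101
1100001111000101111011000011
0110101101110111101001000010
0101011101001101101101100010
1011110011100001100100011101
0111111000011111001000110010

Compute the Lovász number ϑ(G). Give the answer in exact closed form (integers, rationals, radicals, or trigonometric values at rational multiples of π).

7

N(rlfh) = {pbxi, iycy, idyn, fqbf, voiv, vawc, qjyg, lapz, hfod, zsza, vxbf, owhr, fxtf, ginb, rnyq}, |N(rlfh)| = 15.
deg(qtpq) = 15; N(qtpq) = {pbxi, iycy, idyn, fqbf, voiv, yrff, vawc, sdqa, hfod, lhem, jcvd, uskj, owhr, fxtf, ginb}.
deg(zsza) = 15; N(zsza) = {pbxi, iycy, voiv, yrff, sdqa, yaex, aqdz, pvpx, grdj, jcvd, uskj, owhr, fxtf, ginb, rlfh}.
deg(lapz) = 15; N(lapz) = {pbxi, mzkk, idyn, voiv, yrff, vawc, yaex, aqdz, hfod, grdj, lhem, jcvd, uskj, fxtf, rlfh}.
G on 28 vertices is 15-regular; this is K(8,2), the Kneser graph.
A has 3 distinct eigenvalues ≈ [15.0, 1.0, -5.0].
With N=28: ϑ(G) = 28·(-1*(-5))/(15−(-5)) = 7.
≈ 7.000000 (to 6 d.p.).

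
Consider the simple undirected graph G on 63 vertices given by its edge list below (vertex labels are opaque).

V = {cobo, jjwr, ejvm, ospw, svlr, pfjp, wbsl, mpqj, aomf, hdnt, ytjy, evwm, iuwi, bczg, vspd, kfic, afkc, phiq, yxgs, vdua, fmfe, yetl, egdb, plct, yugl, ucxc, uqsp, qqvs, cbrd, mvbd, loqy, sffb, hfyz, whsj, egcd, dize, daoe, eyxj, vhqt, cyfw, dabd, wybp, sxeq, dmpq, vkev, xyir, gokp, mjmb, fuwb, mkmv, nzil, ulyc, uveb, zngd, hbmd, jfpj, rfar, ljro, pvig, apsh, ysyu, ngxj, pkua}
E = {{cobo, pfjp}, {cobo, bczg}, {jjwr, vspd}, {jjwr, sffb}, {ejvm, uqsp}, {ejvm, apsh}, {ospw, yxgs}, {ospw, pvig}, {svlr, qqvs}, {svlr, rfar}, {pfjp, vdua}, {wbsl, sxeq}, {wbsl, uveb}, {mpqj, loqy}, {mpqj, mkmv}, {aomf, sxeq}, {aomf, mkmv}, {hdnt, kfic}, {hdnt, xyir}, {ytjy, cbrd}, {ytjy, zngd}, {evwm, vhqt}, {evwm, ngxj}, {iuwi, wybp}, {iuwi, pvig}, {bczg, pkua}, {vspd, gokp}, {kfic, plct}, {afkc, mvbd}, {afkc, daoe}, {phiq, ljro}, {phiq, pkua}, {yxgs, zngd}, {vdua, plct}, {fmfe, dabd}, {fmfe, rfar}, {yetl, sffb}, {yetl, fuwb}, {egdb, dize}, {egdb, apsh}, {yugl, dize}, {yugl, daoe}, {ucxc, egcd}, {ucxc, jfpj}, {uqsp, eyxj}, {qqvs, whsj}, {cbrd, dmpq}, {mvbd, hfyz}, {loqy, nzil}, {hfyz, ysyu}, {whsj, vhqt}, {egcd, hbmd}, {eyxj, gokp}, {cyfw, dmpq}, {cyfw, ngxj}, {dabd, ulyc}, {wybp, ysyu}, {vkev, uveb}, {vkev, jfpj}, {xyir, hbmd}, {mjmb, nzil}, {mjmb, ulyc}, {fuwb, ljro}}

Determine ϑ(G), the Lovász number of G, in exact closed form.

63*cos(pi/63)/(cos(pi/63) + 1)

deg(vhqt) = 2; N(vhqt) = {evwm, whsj}.
N(pkua) = {bczg, phiq}, |N(pkua)| = 2.
N(afkc) = {mvbd, daoe}, |N(afkc)| = 2.
deg(vdua) = 2; N(vdua) = {pfjp, plct}.
G on 63 vertices is 2-regular; the odd cycle C_{63}.
The 32 distinct eigenvalues: [2.0, 1.9901, 1.9603, 1.9111, 1.843, 1.7564, 1.6525, 1.5321, 1.3965, 1.247, 1.0851, 0.9124, 0.7307, 0.5417, 0.3473, 0.1495, -0.0499, -0.2487, -0.445, -0.637, -0.8226, -1.0, -1.1675, -1.3234, -1.4661, -1.5943, -1.7066, -1.8019, -1.8794, -1.9382, -1.9777, -1.9975].
Lovász (edge-transitive): ϑ = −63·(-2*cos(pi/63))/((2)−(-2*cos(pi/63))) = 63*cos(pi/63)/(cos(pi/63) + 1).
Numerically 31.480409.
31 ≤ 63*cos(pi/63)/(cos(pi/63) + 1) ≤ 32: both strict.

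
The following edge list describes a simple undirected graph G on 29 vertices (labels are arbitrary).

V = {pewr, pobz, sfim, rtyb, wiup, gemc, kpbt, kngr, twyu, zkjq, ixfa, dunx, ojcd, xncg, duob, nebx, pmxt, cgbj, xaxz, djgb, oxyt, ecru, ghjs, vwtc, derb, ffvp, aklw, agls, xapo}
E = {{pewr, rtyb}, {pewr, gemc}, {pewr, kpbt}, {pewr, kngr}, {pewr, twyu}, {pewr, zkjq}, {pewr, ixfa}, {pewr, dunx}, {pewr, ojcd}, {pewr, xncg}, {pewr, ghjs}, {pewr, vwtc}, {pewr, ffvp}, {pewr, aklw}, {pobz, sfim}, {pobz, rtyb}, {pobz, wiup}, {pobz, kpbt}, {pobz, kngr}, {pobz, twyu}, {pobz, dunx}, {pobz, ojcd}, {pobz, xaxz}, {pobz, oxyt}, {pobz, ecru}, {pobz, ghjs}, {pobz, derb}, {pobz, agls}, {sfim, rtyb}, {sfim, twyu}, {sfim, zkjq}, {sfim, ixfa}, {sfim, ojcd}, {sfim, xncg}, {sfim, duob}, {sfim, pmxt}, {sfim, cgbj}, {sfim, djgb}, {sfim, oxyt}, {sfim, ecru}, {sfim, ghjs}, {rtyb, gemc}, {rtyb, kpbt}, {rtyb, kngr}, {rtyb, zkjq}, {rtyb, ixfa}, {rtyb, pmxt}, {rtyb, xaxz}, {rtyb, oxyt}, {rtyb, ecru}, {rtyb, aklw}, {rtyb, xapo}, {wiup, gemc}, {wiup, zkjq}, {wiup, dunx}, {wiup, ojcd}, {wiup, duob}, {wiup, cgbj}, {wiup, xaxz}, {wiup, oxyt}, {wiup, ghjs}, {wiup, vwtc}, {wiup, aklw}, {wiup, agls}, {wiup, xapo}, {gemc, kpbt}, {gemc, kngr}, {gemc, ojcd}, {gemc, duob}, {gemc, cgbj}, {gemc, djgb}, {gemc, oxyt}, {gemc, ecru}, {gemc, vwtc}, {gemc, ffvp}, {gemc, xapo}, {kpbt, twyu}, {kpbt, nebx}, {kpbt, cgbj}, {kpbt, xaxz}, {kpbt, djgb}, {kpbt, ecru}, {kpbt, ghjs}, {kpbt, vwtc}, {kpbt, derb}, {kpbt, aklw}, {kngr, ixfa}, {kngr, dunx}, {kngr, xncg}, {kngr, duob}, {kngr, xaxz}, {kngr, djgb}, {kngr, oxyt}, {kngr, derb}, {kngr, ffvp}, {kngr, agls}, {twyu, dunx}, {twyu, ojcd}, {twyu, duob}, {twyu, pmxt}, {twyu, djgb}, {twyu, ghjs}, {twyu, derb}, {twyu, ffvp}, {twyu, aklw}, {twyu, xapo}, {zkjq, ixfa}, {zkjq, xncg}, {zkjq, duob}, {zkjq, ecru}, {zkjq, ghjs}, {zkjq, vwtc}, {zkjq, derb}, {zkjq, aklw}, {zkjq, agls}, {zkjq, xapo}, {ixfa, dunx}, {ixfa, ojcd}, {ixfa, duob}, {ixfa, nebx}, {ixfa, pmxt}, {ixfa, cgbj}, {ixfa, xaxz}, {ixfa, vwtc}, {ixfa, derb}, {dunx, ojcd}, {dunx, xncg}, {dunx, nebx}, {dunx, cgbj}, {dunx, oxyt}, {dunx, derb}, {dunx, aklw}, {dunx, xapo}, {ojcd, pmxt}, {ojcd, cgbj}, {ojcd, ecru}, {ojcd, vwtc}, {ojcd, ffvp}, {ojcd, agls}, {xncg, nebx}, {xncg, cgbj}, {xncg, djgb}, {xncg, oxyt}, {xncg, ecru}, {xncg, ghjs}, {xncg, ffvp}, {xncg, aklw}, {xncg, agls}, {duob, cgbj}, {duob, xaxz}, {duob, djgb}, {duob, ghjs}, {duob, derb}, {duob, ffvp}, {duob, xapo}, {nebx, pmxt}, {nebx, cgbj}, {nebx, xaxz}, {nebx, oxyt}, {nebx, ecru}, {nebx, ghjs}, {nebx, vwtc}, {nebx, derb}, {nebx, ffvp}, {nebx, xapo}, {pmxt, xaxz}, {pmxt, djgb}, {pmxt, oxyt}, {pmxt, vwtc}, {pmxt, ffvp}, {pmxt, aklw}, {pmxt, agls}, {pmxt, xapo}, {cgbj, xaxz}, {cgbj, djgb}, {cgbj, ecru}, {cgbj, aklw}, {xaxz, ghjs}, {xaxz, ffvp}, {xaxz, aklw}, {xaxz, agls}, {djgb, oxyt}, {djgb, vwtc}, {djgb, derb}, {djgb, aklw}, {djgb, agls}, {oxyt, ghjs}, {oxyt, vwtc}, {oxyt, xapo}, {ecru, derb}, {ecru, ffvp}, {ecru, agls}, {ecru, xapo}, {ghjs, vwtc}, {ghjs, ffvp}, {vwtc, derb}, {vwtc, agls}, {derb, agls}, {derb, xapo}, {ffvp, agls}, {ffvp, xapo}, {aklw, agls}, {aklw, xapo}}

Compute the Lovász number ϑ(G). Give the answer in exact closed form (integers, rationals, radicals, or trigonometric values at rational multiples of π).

Vertex rtyb has 14 neighbors: pewr, pobz, sfim, gemc, kpbt, kngr, zkjq, ixfa, pmxt, xaxz, oxyt, ecru, aklw, xapo.
N(xaxz) = {pobz, rtyb, wiup, kpbt, kngr, ixfa, duob, nebx, pmxt, cgbj, ghjs, ffvp, aklw, agls}, |N(xaxz)| = 14.
Vertex kngr has 14 neighbors: pewr, pobz, rtyb, gemc, ixfa, dunx, xncg, duob, xaxz, djgb, oxyt, derb, ffvp, agls.
Vertex zkjq has 14 neighbors: pewr, sfim, rtyb, wiup, ixfa, xncg, duob, ecru, ghjs, vwtc, derb, aklw, agls, xapo.
Regular of degree 14 on 29 vertices: SR(29,14,6,7) — a Paley graph.
spec(A) ≈ [14.0, 2.19258, -3.19258] (distinct, 5 d.p.).
Lovász: ϑ = −29(-sqrt(29)/2 - 1/2)/(14+-(-sqrt(29)/2 - 1/2)) = sqrt(29).
Numerically 5.3851648.

sqrt(29)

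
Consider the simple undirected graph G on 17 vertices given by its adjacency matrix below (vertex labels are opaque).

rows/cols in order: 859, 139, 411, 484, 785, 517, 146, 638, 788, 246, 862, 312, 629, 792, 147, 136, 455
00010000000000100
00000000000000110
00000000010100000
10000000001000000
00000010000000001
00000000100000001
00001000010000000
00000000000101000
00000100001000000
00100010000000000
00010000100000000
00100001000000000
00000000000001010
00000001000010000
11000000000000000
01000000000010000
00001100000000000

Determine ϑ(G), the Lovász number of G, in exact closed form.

17*cos(pi/17)/(cos(pi/17) + 1)

deg(792) = 2; N(792) = {638, 629}.
N(859) = {484, 147}, |N(859)| = 2.
N(517) = {788, 455}, |N(517)| = 2.
N(455) = {785, 517}, |N(455)| = 2.
Regular of degree 2 on 17 vertices: connected 2-regular on 17 ⇒ C_{17}.
A has 9 distinct eigenvalues ≈ [2.0, 1.864944, 1.478018, 0.891477, 0.184537, -0.547326, -1.205269, -1.700434, -1.965946].
Lovász (edge-transitive): ϑ = −17·(-2*cos(pi/17))/((2)−(-2*cos(pi/17))) = 17*cos(pi/17)/(cos(pi/17) + 1).
ϑ(G) ≈ 8.4270.
Check 8 ≤ 17*cos(pi/17)/(cos(pi/17) + 1) ≤ 9: both strict.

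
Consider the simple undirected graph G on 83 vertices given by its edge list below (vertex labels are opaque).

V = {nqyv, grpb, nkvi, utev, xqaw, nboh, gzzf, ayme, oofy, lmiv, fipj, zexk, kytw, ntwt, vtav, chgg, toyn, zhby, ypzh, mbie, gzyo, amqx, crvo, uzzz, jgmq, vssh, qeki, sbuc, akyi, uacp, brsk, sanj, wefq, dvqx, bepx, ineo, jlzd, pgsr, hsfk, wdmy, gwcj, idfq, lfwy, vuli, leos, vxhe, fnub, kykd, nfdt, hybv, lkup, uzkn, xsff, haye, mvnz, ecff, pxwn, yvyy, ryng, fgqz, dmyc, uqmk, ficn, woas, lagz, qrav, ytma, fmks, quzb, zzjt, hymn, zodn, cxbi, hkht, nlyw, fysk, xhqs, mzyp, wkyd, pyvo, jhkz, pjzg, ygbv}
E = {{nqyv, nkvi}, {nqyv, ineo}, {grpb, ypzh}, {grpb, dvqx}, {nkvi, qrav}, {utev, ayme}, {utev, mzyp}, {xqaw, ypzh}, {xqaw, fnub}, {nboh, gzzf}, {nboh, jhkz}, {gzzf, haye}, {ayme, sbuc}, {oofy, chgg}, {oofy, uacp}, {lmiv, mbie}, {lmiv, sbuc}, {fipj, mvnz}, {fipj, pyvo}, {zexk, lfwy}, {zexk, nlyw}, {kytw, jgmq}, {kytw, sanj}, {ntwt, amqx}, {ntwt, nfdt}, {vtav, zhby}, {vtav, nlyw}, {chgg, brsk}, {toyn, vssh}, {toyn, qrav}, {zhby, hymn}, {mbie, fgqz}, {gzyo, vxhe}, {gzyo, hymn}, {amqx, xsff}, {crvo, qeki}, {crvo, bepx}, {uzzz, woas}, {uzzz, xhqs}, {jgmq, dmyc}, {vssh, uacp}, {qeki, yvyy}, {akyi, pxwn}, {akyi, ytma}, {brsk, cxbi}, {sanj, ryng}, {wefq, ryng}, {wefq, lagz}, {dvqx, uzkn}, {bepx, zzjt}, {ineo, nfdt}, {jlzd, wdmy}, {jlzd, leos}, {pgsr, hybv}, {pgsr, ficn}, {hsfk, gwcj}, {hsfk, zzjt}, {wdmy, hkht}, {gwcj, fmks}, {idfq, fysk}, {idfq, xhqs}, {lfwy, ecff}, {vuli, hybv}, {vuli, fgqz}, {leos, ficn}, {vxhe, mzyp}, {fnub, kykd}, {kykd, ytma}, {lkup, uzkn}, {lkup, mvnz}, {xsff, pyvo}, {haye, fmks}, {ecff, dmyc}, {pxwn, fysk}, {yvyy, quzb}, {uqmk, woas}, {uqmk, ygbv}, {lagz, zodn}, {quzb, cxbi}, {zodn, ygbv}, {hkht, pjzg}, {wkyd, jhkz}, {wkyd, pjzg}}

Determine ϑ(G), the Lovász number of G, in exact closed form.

N(kykd) = {fnub, ytma}, |N(kykd)| = 2.
Vertex ineo has 2 neighbors: nqyv, nfdt.
N(idfq) = {fysk, xhqs}, |N(idfq)| = 2.
Vertex jhkz has 2 neighbors: nboh, wkyd.
2-regular, N=83; the odd cycle C_{83}.
The 42 distinct eigenvalues: [2.0, 1.994, 1.977, 1.949, 1.909, 1.858, 1.797, 1.726, 1.644, 1.553, 1.454, 1.346, 1.23, 1.107, 0.978, 0.843, 0.704, 0.56, 0.413, 0.264, 0.113, -0.038, -0.189, -0.339, -0.487, -0.632, -0.774, -0.911, -1.043, -1.169, -1.289, -1.401, -1.505, -1.6, -1.686, -1.763, -1.829, -1.885, -1.93, -1.964, -1.987, -1.999].
With N=83: ϑ(G) = 83·(-(-1)*2*cos(pi/83))/(2−(-2*cos(pi/83))) = 83*cos(pi/83)/(cos(pi/83) + 1).
≈ 41.485132588 (to 9 d.p.).
Sandwich: α(G)=41 ≤ ϑ(G)=83*cos(pi/83)/(cos(pi/83) + 1) ≤ χ(Ḡ)=42 (both strict).

83*cos(pi/83)/(cos(pi/83) + 1)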